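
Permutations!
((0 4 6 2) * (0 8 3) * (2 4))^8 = (8)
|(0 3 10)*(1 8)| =|(0 3 10)(1 8)| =6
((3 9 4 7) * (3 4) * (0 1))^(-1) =((0 1)(3 9)(4 7))^(-1) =(0 1)(3 9)(4 7)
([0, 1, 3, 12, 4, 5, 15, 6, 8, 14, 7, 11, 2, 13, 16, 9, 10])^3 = (6 14 7 9 10 15 16)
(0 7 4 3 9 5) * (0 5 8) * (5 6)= [7, 1, 2, 9, 3, 6, 5, 4, 0, 8]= (0 7 4 3 9 8)(5 6)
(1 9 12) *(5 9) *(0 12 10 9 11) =[12, 5, 2, 3, 4, 11, 6, 7, 8, 10, 9, 0, 1] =(0 12 1 5 11)(9 10)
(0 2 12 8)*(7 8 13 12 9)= (0 2 9 7 8)(12 13)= [2, 1, 9, 3, 4, 5, 6, 8, 0, 7, 10, 11, 13, 12]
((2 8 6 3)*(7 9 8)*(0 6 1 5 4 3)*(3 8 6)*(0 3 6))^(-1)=((0 6 3 2 7 9)(1 5 4 8))^(-1)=(0 9 7 2 3 6)(1 8 4 5)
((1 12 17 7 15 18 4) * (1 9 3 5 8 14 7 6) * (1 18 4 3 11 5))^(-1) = ((1 12 17 6 18 3)(4 9 11 5 8 14 7 15))^(-1) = (1 3 18 6 17 12)(4 15 7 14 8 5 11 9)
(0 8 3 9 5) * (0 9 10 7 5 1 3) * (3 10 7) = (0 8)(1 10 3 7 5 9) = [8, 10, 2, 7, 4, 9, 6, 5, 0, 1, 3]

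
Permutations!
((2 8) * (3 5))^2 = (8)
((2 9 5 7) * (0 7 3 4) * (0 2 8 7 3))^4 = (0 9 4)(2 3 5)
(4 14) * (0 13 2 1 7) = (0 13 2 1 7)(4 14) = [13, 7, 1, 3, 14, 5, 6, 0, 8, 9, 10, 11, 12, 2, 4]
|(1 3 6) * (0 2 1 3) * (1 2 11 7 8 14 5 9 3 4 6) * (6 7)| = |(0 11 6 4 7 8 14 5 9 3 1)| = 11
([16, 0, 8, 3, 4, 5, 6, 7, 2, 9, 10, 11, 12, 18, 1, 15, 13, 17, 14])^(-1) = (0 1 14 18 13 16)(2 8)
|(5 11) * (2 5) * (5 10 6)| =5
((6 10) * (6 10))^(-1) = (10)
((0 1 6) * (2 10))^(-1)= ((0 1 6)(2 10))^(-1)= (0 6 1)(2 10)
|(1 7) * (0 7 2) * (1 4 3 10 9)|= 8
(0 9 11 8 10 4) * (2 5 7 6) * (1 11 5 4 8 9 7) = (0 7 6 2 4)(1 11 9 5)(8 10) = [7, 11, 4, 3, 0, 1, 2, 6, 10, 5, 8, 9]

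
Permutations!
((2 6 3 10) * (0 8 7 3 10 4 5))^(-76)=(0 7 4)(2 10 6)(3 5 8)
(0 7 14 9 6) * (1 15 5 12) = (0 7 14 9 6)(1 15 5 12) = [7, 15, 2, 3, 4, 12, 0, 14, 8, 6, 10, 11, 1, 13, 9, 5]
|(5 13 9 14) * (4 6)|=4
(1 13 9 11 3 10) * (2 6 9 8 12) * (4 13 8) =(1 8 12 2 6 9 11 3 10)(4 13) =[0, 8, 6, 10, 13, 5, 9, 7, 12, 11, 1, 3, 2, 4]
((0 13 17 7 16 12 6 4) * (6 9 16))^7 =((0 13 17 7 6 4)(9 16 12))^7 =(0 13 17 7 6 4)(9 16 12)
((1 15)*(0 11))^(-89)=((0 11)(1 15))^(-89)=(0 11)(1 15)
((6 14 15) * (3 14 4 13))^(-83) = (3 14 15 6 4 13) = ((3 14 15 6 4 13))^(-83)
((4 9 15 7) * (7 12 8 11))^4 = ((4 9 15 12 8 11 7))^4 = (4 8 9 11 15 7 12)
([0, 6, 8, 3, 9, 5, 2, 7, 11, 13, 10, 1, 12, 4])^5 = [0, 1, 2, 3, 13, 5, 6, 7, 8, 4, 10, 11, 12, 9]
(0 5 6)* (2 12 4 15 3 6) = (0 5 2 12 4 15 3 6) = [5, 1, 12, 6, 15, 2, 0, 7, 8, 9, 10, 11, 4, 13, 14, 3]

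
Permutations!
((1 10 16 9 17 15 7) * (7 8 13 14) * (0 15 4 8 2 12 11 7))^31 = ((0 15 2 12 11 7 1 10 16 9 17 4 8 13 14))^31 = (0 15 2 12 11 7 1 10 16 9 17 4 8 13 14)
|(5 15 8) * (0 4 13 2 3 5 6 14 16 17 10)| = |(0 4 13 2 3 5 15 8 6 14 16 17 10)| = 13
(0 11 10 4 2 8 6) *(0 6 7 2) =(0 11 10 4)(2 8 7) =[11, 1, 8, 3, 0, 5, 6, 2, 7, 9, 4, 10]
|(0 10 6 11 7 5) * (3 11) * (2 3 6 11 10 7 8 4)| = 6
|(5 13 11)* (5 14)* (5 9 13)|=|(9 13 11 14)|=4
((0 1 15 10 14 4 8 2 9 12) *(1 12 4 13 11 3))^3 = (0 12)(1 14 3 10 11 15 13)(2 8 4 9)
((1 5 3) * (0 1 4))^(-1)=((0 1 5 3 4))^(-1)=(0 4 3 5 1)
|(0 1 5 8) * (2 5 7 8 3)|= |(0 1 7 8)(2 5 3)|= 12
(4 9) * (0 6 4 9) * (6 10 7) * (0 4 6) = (0 10 7) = [10, 1, 2, 3, 4, 5, 6, 0, 8, 9, 7]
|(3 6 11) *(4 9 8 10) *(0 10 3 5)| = 9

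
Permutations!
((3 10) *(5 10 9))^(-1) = (3 10 5 9)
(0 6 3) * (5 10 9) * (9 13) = (0 6 3)(5 10 13 9) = [6, 1, 2, 0, 4, 10, 3, 7, 8, 5, 13, 11, 12, 9]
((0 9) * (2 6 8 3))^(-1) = ((0 9)(2 6 8 3))^(-1) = (0 9)(2 3 8 6)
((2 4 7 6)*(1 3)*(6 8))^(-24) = (2 4 7 8 6)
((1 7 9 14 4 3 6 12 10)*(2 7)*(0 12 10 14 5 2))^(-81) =(0 1 10 6 3 4 14 12)(2 5 9 7)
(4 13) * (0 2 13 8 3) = (0 2 13 4 8 3) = [2, 1, 13, 0, 8, 5, 6, 7, 3, 9, 10, 11, 12, 4]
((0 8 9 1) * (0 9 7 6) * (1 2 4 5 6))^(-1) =(0 6 5 4 2 9 1 7 8)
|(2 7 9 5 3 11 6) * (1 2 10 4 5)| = 12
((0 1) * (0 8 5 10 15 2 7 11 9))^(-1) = ((0 1 8 5 10 15 2 7 11 9))^(-1) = (0 9 11 7 2 15 10 5 8 1)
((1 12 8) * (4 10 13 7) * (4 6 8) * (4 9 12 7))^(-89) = ((1 7 6 8)(4 10 13)(9 12))^(-89) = (1 8 6 7)(4 10 13)(9 12)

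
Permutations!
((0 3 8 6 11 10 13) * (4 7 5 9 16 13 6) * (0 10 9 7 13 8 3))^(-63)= (4 13 10 6 11 9 16 8)(5 7)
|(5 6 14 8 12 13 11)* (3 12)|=8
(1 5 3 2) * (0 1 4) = [1, 5, 4, 2, 0, 3] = (0 1 5 3 2 4)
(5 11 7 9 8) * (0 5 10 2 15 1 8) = (0 5 11 7 9)(1 8 10 2 15) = [5, 8, 15, 3, 4, 11, 6, 9, 10, 0, 2, 7, 12, 13, 14, 1]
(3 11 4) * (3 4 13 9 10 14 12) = (3 11 13 9 10 14 12) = [0, 1, 2, 11, 4, 5, 6, 7, 8, 10, 14, 13, 3, 9, 12]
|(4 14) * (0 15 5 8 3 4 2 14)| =6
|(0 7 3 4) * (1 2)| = 4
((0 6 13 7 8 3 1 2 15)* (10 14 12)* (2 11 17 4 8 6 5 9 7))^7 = ((0 5 9 7 6 13 2 15)(1 11 17 4 8 3)(10 14 12))^7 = (0 15 2 13 6 7 9 5)(1 11 17 4 8 3)(10 14 12)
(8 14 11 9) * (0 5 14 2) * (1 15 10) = (0 5 14 11 9 8 2)(1 15 10) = [5, 15, 0, 3, 4, 14, 6, 7, 2, 8, 1, 9, 12, 13, 11, 10]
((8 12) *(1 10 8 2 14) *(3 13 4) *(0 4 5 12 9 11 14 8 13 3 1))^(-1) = (0 14 11 9 8 2 12 5 13 10 1 4)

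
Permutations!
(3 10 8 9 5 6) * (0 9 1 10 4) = (0 9 5 6 3 4)(1 10 8) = [9, 10, 2, 4, 0, 6, 3, 7, 1, 5, 8]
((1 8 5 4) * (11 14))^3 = ((1 8 5 4)(11 14))^3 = (1 4 5 8)(11 14)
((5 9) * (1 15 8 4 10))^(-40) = (15)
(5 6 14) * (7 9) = [0, 1, 2, 3, 4, 6, 14, 9, 8, 7, 10, 11, 12, 13, 5] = (5 6 14)(7 9)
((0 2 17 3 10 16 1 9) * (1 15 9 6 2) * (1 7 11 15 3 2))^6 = ((0 7 11 15 9)(1 6)(2 17)(3 10 16))^6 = (17)(0 7 11 15 9)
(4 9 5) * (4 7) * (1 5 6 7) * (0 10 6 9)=[10, 5, 2, 3, 0, 1, 7, 4, 8, 9, 6]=(0 10 6 7 4)(1 5)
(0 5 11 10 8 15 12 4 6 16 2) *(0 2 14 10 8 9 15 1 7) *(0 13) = (0 5 11 8 1 7 13)(4 6 16 14 10 9 15 12) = [5, 7, 2, 3, 6, 11, 16, 13, 1, 15, 9, 8, 4, 0, 10, 12, 14]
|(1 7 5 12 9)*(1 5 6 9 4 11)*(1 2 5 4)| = |(1 7 6 9 4 11 2 5 12)| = 9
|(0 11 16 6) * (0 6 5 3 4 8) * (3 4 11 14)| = |(0 14 3 11 16 5 4 8)| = 8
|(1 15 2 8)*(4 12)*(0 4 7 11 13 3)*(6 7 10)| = 36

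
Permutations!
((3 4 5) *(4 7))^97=((3 7 4 5))^97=(3 7 4 5)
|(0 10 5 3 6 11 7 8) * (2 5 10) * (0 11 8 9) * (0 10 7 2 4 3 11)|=15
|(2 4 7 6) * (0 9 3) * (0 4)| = 7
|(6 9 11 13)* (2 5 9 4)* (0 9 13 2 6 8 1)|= |(0 9 11 2 5 13 8 1)(4 6)|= 8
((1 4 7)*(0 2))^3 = (7)(0 2)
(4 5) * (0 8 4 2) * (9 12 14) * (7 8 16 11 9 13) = [16, 1, 0, 3, 5, 2, 6, 8, 4, 12, 10, 9, 14, 7, 13, 15, 11] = (0 16 11 9 12 14 13 7 8 4 5 2)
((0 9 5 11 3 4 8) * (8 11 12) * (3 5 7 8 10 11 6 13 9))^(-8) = (13)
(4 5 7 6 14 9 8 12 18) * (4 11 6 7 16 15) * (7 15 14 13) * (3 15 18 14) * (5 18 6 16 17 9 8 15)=(3 5 17 9 15 4 18 11 16)(6 13 7)(8 12 14)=[0, 1, 2, 5, 18, 17, 13, 6, 12, 15, 10, 16, 14, 7, 8, 4, 3, 9, 11]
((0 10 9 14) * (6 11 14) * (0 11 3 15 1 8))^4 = ((0 10 9 6 3 15 1 8)(11 14))^4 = (0 3)(1 9)(6 8)(10 15)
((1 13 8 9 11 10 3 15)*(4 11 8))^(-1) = ((1 13 4 11 10 3 15)(8 9))^(-1) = (1 15 3 10 11 4 13)(8 9)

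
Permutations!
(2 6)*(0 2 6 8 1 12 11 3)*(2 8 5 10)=(0 8 1 12 11 3)(2 5 10)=[8, 12, 5, 0, 4, 10, 6, 7, 1, 9, 2, 3, 11]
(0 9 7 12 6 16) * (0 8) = (0 9 7 12 6 16 8) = [9, 1, 2, 3, 4, 5, 16, 12, 0, 7, 10, 11, 6, 13, 14, 15, 8]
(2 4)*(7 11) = (2 4)(7 11) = [0, 1, 4, 3, 2, 5, 6, 11, 8, 9, 10, 7]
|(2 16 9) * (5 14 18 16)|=6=|(2 5 14 18 16 9)|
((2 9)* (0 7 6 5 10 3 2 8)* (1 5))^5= (0 10)(1 9)(2 6)(3 7)(5 8)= ((0 7 6 1 5 10 3 2 9 8))^5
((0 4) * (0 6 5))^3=((0 4 6 5))^3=(0 5 6 4)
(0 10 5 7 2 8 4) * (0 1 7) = (0 10 5)(1 7 2 8 4) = [10, 7, 8, 3, 1, 0, 6, 2, 4, 9, 5]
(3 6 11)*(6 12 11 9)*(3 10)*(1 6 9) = (1 6)(3 12 11 10) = [0, 6, 2, 12, 4, 5, 1, 7, 8, 9, 3, 10, 11]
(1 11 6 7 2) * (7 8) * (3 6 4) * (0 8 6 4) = (0 8 7 2 1 11)(3 4) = [8, 11, 1, 4, 3, 5, 6, 2, 7, 9, 10, 0]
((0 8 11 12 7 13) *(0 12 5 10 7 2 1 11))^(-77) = (0 8)(1 10 12 11 7 2 5 13) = ((0 8)(1 11 5 10 7 13 12 2))^(-77)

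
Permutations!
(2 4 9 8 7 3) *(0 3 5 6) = (0 3 2 4 9 8 7 5 6) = [3, 1, 4, 2, 9, 6, 0, 5, 7, 8]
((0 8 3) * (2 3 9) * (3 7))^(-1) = ((0 8 9 2 7 3))^(-1) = (0 3 7 2 9 8)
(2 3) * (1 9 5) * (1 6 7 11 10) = (1 9 5 6 7 11 10)(2 3) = [0, 9, 3, 2, 4, 6, 7, 11, 8, 5, 1, 10]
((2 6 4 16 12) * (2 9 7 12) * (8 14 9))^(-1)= ((2 6 4 16)(7 12 8 14 9))^(-1)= (2 16 4 6)(7 9 14 8 12)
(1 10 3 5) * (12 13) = (1 10 3 5)(12 13) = [0, 10, 2, 5, 4, 1, 6, 7, 8, 9, 3, 11, 13, 12]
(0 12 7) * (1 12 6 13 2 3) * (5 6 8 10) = (0 8 10 5 6 13 2 3 1 12 7) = [8, 12, 3, 1, 4, 6, 13, 0, 10, 9, 5, 11, 7, 2]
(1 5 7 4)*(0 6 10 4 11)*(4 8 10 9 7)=(0 6 9 7 11)(1 5 4)(8 10)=[6, 5, 2, 3, 1, 4, 9, 11, 10, 7, 8, 0]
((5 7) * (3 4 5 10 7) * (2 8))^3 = (2 8)(7 10)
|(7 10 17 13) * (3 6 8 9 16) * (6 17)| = |(3 17 13 7 10 6 8 9 16)| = 9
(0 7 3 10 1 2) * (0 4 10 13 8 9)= [7, 2, 4, 13, 10, 5, 6, 3, 9, 0, 1, 11, 12, 8]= (0 7 3 13 8 9)(1 2 4 10)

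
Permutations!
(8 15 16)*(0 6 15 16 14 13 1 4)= (0 6 15 14 13 1 4)(8 16)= [6, 4, 2, 3, 0, 5, 15, 7, 16, 9, 10, 11, 12, 1, 13, 14, 8]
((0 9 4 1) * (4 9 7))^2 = ((9)(0 7 4 1))^2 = (9)(0 4)(1 7)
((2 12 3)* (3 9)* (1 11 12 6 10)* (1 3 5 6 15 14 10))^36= ((1 11 12 9 5 6)(2 15 14 10 3))^36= (2 15 14 10 3)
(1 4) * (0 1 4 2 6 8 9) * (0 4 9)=(0 1 2 6 8)(4 9)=[1, 2, 6, 3, 9, 5, 8, 7, 0, 4]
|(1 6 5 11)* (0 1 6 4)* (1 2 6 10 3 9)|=10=|(0 2 6 5 11 10 3 9 1 4)|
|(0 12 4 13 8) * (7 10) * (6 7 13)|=|(0 12 4 6 7 10 13 8)|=8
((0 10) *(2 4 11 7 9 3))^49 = ((0 10)(2 4 11 7 9 3))^49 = (0 10)(2 4 11 7 9 3)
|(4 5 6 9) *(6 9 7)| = 6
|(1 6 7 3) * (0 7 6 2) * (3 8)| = |(0 7 8 3 1 2)| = 6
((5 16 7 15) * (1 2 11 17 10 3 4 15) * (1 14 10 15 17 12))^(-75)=(1 2 11 12)(3 7 15)(4 14 5)(10 16 17)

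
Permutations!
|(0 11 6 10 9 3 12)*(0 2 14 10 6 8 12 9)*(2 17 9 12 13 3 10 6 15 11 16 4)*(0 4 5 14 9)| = |(0 16 5 14 6 15 11 8 13 3 12 17)(2 9 10 4)| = 12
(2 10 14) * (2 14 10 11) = [0, 1, 11, 3, 4, 5, 6, 7, 8, 9, 10, 2, 12, 13, 14] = (14)(2 11)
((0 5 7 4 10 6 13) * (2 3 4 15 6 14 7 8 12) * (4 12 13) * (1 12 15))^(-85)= (0 13 8 5)(1 6)(2 10)(3 14)(4 12)(7 15)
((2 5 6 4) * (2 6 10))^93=((2 5 10)(4 6))^93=(10)(4 6)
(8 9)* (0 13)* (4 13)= (0 4 13)(8 9)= [4, 1, 2, 3, 13, 5, 6, 7, 9, 8, 10, 11, 12, 0]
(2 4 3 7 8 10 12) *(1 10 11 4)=(1 10 12 2)(3 7 8 11 4)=[0, 10, 1, 7, 3, 5, 6, 8, 11, 9, 12, 4, 2]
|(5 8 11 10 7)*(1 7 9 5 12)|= |(1 7 12)(5 8 11 10 9)|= 15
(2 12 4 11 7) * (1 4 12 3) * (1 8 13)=(1 4 11 7 2 3 8 13)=[0, 4, 3, 8, 11, 5, 6, 2, 13, 9, 10, 7, 12, 1]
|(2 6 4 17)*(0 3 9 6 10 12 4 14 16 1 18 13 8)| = 10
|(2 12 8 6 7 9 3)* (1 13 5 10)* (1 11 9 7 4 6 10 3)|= 10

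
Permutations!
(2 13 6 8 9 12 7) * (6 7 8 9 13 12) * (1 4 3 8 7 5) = (1 4 3 8 13 5)(2 12 7)(6 9) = [0, 4, 12, 8, 3, 1, 9, 2, 13, 6, 10, 11, 7, 5]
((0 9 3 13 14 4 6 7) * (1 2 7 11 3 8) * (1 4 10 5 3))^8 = (0 7 2 1 11 6 4 8 9)(3 10 13 5 14)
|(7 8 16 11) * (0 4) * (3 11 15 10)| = 14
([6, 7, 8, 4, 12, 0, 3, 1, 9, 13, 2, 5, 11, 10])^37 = [3, 7, 9, 12, 11, 6, 4, 1, 13, 10, 8, 0, 5, 2]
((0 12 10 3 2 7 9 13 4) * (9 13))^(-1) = (0 4 13 7 2 3 10 12)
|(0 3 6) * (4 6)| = |(0 3 4 6)| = 4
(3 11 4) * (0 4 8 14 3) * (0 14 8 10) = (0 4 14 3 11 10) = [4, 1, 2, 11, 14, 5, 6, 7, 8, 9, 0, 10, 12, 13, 3]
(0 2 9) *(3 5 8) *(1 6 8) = (0 2 9)(1 6 8 3 5) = [2, 6, 9, 5, 4, 1, 8, 7, 3, 0]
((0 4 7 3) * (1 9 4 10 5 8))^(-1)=(0 3 7 4 9 1 8 5 10)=((0 10 5 8 1 9 4 7 3))^(-1)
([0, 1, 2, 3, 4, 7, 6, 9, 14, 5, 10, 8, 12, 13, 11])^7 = (5 7 9)(8 14 11)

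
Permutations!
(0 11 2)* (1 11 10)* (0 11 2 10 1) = (0 1 2 11 10) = [1, 2, 11, 3, 4, 5, 6, 7, 8, 9, 0, 10]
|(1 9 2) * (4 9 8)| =5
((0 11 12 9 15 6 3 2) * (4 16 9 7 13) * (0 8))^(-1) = (0 8 2 3 6 15 9 16 4 13 7 12 11)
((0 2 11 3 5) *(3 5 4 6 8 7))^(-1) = (0 5 11 2)(3 7 8 6 4)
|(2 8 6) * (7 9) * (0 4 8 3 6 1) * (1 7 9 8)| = 6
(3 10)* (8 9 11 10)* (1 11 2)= (1 11 10 3 8 9 2)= [0, 11, 1, 8, 4, 5, 6, 7, 9, 2, 3, 10]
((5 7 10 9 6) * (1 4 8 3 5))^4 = (1 5 6 3 9 8 10 4 7)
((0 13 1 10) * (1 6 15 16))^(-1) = (0 10 1 16 15 6 13)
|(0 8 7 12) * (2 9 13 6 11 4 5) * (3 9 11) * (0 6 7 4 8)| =|(2 11 8 4 5)(3 9 13 7 12 6)| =30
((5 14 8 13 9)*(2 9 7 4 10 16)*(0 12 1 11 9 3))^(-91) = ((0 12 1 11 9 5 14 8 13 7 4 10 16 2 3))^(-91) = (0 3 2 16 10 4 7 13 8 14 5 9 11 1 12)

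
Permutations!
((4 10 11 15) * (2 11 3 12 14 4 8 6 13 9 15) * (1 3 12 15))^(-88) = (1 8 9 15 13 3 6)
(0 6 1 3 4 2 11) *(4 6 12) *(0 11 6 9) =(0 12 4 2 6 1 3 9) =[12, 3, 6, 9, 2, 5, 1, 7, 8, 0, 10, 11, 4]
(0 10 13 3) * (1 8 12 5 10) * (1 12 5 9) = [12, 8, 2, 0, 4, 10, 6, 7, 5, 1, 13, 11, 9, 3] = (0 12 9 1 8 5 10 13 3)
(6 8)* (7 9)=(6 8)(7 9)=[0, 1, 2, 3, 4, 5, 8, 9, 6, 7]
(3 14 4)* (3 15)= [0, 1, 2, 14, 15, 5, 6, 7, 8, 9, 10, 11, 12, 13, 4, 3]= (3 14 4 15)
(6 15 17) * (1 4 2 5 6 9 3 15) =[0, 4, 5, 15, 2, 6, 1, 7, 8, 3, 10, 11, 12, 13, 14, 17, 16, 9] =(1 4 2 5 6)(3 15 17 9)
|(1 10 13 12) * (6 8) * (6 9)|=|(1 10 13 12)(6 8 9)|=12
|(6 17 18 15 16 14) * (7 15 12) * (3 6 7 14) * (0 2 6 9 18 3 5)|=13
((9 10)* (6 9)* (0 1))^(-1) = ((0 1)(6 9 10))^(-1) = (0 1)(6 10 9)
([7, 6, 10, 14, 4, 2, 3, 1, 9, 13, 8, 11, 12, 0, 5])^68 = [10, 9, 6, 0, 4, 1, 13, 8, 14, 5, 3, 11, 12, 2, 7]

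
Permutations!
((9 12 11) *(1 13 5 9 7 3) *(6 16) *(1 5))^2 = (16)(3 9 11)(5 12 7) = ((1 13)(3 5 9 12 11 7)(6 16))^2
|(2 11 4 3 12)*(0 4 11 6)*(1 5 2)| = |(0 4 3 12 1 5 2 6)| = 8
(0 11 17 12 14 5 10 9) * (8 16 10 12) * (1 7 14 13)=(0 11 17 8 16 10 9)(1 7 14 5 12 13)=[11, 7, 2, 3, 4, 12, 6, 14, 16, 0, 9, 17, 13, 1, 5, 15, 10, 8]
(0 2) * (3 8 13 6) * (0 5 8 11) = (0 2 5 8 13 6 3 11) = [2, 1, 5, 11, 4, 8, 3, 7, 13, 9, 10, 0, 12, 6]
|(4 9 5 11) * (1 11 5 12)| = 5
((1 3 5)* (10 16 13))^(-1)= ((1 3 5)(10 16 13))^(-1)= (1 5 3)(10 13 16)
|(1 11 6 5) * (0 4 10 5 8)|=|(0 4 10 5 1 11 6 8)|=8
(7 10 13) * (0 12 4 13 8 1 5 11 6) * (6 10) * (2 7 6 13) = (0 12 4 2 7 13 6)(1 5 11 10 8) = [12, 5, 7, 3, 2, 11, 0, 13, 1, 9, 8, 10, 4, 6]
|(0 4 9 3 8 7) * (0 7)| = |(0 4 9 3 8)| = 5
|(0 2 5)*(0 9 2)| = 3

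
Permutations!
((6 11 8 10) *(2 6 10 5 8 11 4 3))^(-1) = ((11)(2 6 4 3)(5 8))^(-1) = (11)(2 3 4 6)(5 8)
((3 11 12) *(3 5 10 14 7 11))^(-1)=(5 12 11 7 14 10)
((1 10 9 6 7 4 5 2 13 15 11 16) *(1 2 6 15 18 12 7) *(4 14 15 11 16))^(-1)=((1 10 9 11 4 5 6)(2 13 18 12 7 14 15 16))^(-1)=(1 6 5 4 11 9 10)(2 16 15 14 7 12 18 13)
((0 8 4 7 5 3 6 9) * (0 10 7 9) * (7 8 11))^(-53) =(0 11 7 5 3 6)(4 8 10 9)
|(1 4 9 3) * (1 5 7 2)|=7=|(1 4 9 3 5 7 2)|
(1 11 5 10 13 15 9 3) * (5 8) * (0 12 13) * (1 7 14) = (0 12 13 15 9 3 7 14 1 11 8 5 10) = [12, 11, 2, 7, 4, 10, 6, 14, 5, 3, 0, 8, 13, 15, 1, 9]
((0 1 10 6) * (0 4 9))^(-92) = (0 4 10)(1 9 6)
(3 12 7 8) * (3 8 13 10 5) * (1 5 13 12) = (1 5 3)(7 12)(10 13) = [0, 5, 2, 1, 4, 3, 6, 12, 8, 9, 13, 11, 7, 10]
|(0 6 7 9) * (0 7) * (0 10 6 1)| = 2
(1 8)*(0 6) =(0 6)(1 8) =[6, 8, 2, 3, 4, 5, 0, 7, 1]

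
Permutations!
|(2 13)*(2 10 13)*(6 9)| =2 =|(6 9)(10 13)|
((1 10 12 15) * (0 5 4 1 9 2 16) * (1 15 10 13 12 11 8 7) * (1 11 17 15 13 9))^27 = ((0 5 4 13 12 10 17 15 1 9 2 16)(7 11 8))^27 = (0 13 17 9)(1 16 4 10)(2 5 12 15)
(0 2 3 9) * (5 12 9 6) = [2, 1, 3, 6, 4, 12, 5, 7, 8, 0, 10, 11, 9] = (0 2 3 6 5 12 9)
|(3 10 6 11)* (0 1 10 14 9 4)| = |(0 1 10 6 11 3 14 9 4)| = 9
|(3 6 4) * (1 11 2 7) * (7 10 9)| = 6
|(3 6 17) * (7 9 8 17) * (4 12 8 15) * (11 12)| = 10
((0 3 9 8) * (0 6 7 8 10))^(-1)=((0 3 9 10)(6 7 8))^(-1)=(0 10 9 3)(6 8 7)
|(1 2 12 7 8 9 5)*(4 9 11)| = |(1 2 12 7 8 11 4 9 5)| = 9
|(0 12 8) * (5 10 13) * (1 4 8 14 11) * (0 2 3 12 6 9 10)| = |(0 6 9 10 13 5)(1 4 8 2 3 12 14 11)| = 24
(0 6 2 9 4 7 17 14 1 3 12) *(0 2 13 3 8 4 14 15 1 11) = [6, 8, 9, 12, 7, 5, 13, 17, 4, 14, 10, 0, 2, 3, 11, 1, 16, 15] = (0 6 13 3 12 2 9 14 11)(1 8 4 7 17 15)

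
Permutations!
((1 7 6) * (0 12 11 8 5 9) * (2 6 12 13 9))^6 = ((0 13 9)(1 7 12 11 8 5 2 6))^6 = (13)(1 2 8 12)(5 11 7 6)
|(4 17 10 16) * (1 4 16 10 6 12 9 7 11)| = 8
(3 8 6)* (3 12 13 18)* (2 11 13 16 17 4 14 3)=(2 11 13 18)(3 8 6 12 16 17 4 14)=[0, 1, 11, 8, 14, 5, 12, 7, 6, 9, 10, 13, 16, 18, 3, 15, 17, 4, 2]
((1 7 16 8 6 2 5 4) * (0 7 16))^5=((0 7)(1 16 8 6 2 5 4))^5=(0 7)(1 5 6 16 4 2 8)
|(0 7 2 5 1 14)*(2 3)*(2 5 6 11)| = |(0 7 3 5 1 14)(2 6 11)| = 6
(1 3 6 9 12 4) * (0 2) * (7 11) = (0 2)(1 3 6 9 12 4)(7 11) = [2, 3, 0, 6, 1, 5, 9, 11, 8, 12, 10, 7, 4]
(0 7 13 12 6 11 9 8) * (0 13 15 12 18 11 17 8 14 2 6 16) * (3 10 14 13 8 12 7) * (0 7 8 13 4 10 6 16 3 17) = [17, 1, 16, 6, 10, 5, 0, 15, 13, 4, 14, 9, 3, 18, 2, 8, 7, 12, 11] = (0 17 12 3 6)(2 16 7 15 8 13 18 11 9 4 10 14)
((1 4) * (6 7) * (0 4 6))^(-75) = (7)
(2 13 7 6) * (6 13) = (2 6)(7 13) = [0, 1, 6, 3, 4, 5, 2, 13, 8, 9, 10, 11, 12, 7]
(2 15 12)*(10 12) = (2 15 10 12) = [0, 1, 15, 3, 4, 5, 6, 7, 8, 9, 12, 11, 2, 13, 14, 10]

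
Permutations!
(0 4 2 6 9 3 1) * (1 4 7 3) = (0 7 3 4 2 6 9 1) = [7, 0, 6, 4, 2, 5, 9, 3, 8, 1]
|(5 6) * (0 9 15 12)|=4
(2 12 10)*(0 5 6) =[5, 1, 12, 3, 4, 6, 0, 7, 8, 9, 2, 11, 10] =(0 5 6)(2 12 10)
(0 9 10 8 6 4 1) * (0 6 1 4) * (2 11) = (0 9 10 8 1 6)(2 11) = [9, 6, 11, 3, 4, 5, 0, 7, 1, 10, 8, 2]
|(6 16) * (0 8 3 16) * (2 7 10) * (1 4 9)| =15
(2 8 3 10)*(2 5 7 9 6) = (2 8 3 10 5 7 9 6) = [0, 1, 8, 10, 4, 7, 2, 9, 3, 6, 5]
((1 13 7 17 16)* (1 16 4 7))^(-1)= ((1 13)(4 7 17))^(-1)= (1 13)(4 17 7)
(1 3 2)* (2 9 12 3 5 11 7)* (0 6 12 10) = (0 6 12 3 9 10)(1 5 11 7 2) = [6, 5, 1, 9, 4, 11, 12, 2, 8, 10, 0, 7, 3]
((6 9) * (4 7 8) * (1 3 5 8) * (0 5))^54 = (9)(0 1 4 5 3 7 8)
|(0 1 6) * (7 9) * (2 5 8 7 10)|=6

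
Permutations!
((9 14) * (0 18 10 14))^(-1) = (0 9 14 10 18)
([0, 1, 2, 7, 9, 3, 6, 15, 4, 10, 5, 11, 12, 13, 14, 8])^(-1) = (3 5 10 9 4 8 15 7)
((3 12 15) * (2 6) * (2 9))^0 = (15)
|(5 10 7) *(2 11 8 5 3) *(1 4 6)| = 21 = |(1 4 6)(2 11 8 5 10 7 3)|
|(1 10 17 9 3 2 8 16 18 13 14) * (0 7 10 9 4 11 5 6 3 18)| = 60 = |(0 7 10 17 4 11 5 6 3 2 8 16)(1 9 18 13 14)|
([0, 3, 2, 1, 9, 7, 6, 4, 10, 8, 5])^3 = (1 3)(4 10)(5 9)(7 8)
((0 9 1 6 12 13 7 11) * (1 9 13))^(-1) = (0 11 7 13)(1 12 6)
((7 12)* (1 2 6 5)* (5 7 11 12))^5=((1 2 6 7 5)(11 12))^5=(11 12)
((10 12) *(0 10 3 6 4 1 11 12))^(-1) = (0 10)(1 4 6 3 12 11)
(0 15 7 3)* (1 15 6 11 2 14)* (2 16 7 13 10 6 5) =(0 5 2 14 1 15 13 10 6 11 16 7 3) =[5, 15, 14, 0, 4, 2, 11, 3, 8, 9, 6, 16, 12, 10, 1, 13, 7]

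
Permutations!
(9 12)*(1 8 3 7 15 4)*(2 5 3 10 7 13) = (1 8 10 7 15 4)(2 5 3 13)(9 12) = [0, 8, 5, 13, 1, 3, 6, 15, 10, 12, 7, 11, 9, 2, 14, 4]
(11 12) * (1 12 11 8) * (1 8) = (1 12) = [0, 12, 2, 3, 4, 5, 6, 7, 8, 9, 10, 11, 1]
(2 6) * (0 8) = (0 8)(2 6) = [8, 1, 6, 3, 4, 5, 2, 7, 0]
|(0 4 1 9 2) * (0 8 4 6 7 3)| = 20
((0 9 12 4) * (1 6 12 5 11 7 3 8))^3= (0 11 8 12 9 7 1 4 5 3 6)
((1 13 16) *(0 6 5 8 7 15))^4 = ((0 6 5 8 7 15)(1 13 16))^4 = (0 7 5)(1 13 16)(6 15 8)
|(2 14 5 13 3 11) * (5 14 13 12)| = |(14)(2 13 3 11)(5 12)| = 4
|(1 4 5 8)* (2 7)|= |(1 4 5 8)(2 7)|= 4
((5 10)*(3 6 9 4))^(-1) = ((3 6 9 4)(5 10))^(-1) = (3 4 9 6)(5 10)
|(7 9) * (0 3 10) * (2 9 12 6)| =15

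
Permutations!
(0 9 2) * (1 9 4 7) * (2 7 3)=(0 4 3 2)(1 9 7)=[4, 9, 0, 2, 3, 5, 6, 1, 8, 7]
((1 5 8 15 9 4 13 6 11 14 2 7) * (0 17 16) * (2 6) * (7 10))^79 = (0 17 16)(1 7 10 2 13 4 9 15 8 5)(6 11 14)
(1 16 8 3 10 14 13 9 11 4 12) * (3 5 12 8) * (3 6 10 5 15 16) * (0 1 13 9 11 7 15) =[1, 3, 2, 5, 8, 12, 10, 15, 0, 7, 14, 4, 13, 11, 9, 16, 6] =(0 1 3 5 12 13 11 4 8)(6 10 14 9 7 15 16)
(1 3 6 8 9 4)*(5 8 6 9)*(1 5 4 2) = (1 3 9 2)(4 5 8) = [0, 3, 1, 9, 5, 8, 6, 7, 4, 2]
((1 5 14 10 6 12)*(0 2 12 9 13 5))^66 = (14)(0 12)(1 2)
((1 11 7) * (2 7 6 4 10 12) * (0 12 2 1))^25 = (0 2 4 11 12 7 10 6 1)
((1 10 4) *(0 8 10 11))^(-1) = ((0 8 10 4 1 11))^(-1) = (0 11 1 4 10 8)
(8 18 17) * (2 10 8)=(2 10 8 18 17)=[0, 1, 10, 3, 4, 5, 6, 7, 18, 9, 8, 11, 12, 13, 14, 15, 16, 2, 17]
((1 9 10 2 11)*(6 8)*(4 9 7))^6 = (1 11 2 10 9 4 7)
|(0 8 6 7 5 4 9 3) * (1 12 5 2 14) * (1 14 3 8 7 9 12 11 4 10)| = |(14)(0 7 2 3)(1 11 4 12 5 10)(6 9 8)| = 12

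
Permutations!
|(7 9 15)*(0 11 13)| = |(0 11 13)(7 9 15)| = 3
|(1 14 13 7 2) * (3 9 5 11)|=|(1 14 13 7 2)(3 9 5 11)|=20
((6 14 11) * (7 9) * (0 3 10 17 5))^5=((0 3 10 17 5)(6 14 11)(7 9))^5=(17)(6 11 14)(7 9)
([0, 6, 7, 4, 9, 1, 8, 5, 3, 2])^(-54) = [0, 1, 2, 3, 4, 5, 6, 7, 8, 9]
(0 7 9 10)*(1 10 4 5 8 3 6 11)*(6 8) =(0 7 9 4 5 6 11 1 10)(3 8) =[7, 10, 2, 8, 5, 6, 11, 9, 3, 4, 0, 1]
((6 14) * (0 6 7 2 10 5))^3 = ((0 6 14 7 2 10 5))^3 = (0 7 5 14 10 6 2)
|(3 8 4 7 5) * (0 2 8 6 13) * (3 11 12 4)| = 30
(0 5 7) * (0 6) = (0 5 7 6) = [5, 1, 2, 3, 4, 7, 0, 6]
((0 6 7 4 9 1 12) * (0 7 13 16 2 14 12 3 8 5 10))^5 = (0 14 1)(2 9 10)(3 6 12)(4 5 16)(7 8 13)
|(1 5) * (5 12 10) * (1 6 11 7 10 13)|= 15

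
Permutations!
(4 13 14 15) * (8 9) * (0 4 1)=(0 4 13 14 15 1)(8 9)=[4, 0, 2, 3, 13, 5, 6, 7, 9, 8, 10, 11, 12, 14, 15, 1]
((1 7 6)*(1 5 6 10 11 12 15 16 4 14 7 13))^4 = (4 11)(7 15)(10 16)(12 14)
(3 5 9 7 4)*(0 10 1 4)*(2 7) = [10, 4, 7, 5, 3, 9, 6, 0, 8, 2, 1] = (0 10 1 4 3 5 9 2 7)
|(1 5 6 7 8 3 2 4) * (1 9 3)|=20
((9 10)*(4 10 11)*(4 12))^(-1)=(4 12 11 9 10)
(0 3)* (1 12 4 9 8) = (0 3)(1 12 4 9 8) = [3, 12, 2, 0, 9, 5, 6, 7, 1, 8, 10, 11, 4]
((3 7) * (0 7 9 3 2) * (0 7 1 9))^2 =(0 9)(1 3)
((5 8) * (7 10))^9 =(5 8)(7 10)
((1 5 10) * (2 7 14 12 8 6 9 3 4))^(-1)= (1 10 5)(2 4 3 9 6 8 12 14 7)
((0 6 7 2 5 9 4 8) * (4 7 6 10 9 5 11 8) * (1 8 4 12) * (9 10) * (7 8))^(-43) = (0 8 9)(1 12 4 11 2 7) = ((0 9 8)(1 7 2 11 4 12))^(-43)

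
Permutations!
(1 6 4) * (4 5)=[0, 6, 2, 3, 1, 4, 5]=(1 6 5 4)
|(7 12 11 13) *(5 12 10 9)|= |(5 12 11 13 7 10 9)|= 7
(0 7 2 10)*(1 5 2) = (0 7 1 5 2 10) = [7, 5, 10, 3, 4, 2, 6, 1, 8, 9, 0]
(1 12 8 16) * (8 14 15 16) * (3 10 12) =[0, 3, 2, 10, 4, 5, 6, 7, 8, 9, 12, 11, 14, 13, 15, 16, 1] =(1 3 10 12 14 15 16)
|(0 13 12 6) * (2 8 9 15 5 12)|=|(0 13 2 8 9 15 5 12 6)|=9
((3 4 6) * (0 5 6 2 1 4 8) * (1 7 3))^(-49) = (0 2 5 7 6 3 1 8 4)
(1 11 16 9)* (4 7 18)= (1 11 16 9)(4 7 18)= [0, 11, 2, 3, 7, 5, 6, 18, 8, 1, 10, 16, 12, 13, 14, 15, 9, 17, 4]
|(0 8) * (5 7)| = |(0 8)(5 7)| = 2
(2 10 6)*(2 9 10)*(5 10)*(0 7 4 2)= [7, 1, 0, 3, 2, 10, 9, 4, 8, 5, 6]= (0 7 4 2)(5 10 6 9)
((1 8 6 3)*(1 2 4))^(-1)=(1 4 2 3 6 8)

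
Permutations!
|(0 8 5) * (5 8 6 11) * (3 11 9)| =6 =|(0 6 9 3 11 5)|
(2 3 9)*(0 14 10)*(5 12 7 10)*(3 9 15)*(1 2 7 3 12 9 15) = [14, 2, 15, 1, 4, 9, 6, 10, 8, 7, 0, 11, 3, 13, 5, 12] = (0 14 5 9 7 10)(1 2 15 12 3)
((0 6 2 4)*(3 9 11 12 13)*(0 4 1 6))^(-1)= (1 2 6)(3 13 12 11 9)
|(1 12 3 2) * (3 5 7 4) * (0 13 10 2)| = 10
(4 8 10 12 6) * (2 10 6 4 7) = (2 10 12 4 8 6 7) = [0, 1, 10, 3, 8, 5, 7, 2, 6, 9, 12, 11, 4]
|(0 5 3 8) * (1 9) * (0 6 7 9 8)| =|(0 5 3)(1 8 6 7 9)| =15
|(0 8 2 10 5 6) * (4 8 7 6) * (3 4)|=6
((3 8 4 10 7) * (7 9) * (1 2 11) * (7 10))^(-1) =((1 2 11)(3 8 4 7)(9 10))^(-1) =(1 11 2)(3 7 4 8)(9 10)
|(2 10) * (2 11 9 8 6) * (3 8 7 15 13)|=10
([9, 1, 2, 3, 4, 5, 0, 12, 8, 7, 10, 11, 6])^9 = (0 6 12 7 9)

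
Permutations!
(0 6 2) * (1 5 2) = (0 6 1 5 2) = [6, 5, 0, 3, 4, 2, 1]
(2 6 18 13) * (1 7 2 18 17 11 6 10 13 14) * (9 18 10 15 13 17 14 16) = (1 7 2 15 13 10 17 11 6 14)(9 18 16) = [0, 7, 15, 3, 4, 5, 14, 2, 8, 18, 17, 6, 12, 10, 1, 13, 9, 11, 16]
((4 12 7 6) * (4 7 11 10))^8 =((4 12 11 10)(6 7))^8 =(12)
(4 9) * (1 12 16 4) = (1 12 16 4 9) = [0, 12, 2, 3, 9, 5, 6, 7, 8, 1, 10, 11, 16, 13, 14, 15, 4]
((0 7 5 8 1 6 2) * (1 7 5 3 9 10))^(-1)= (0 2 6 1 10 9 3 7 8 5)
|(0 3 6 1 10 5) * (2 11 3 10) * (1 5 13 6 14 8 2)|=|(0 10 13 6 5)(2 11 3 14 8)|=5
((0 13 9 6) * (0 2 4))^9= (0 6)(2 13)(4 9)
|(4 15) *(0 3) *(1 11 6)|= |(0 3)(1 11 6)(4 15)|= 6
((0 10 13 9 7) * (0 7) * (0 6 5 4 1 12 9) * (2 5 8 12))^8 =((0 10 13)(1 2 5 4)(6 8 12 9))^8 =(0 13 10)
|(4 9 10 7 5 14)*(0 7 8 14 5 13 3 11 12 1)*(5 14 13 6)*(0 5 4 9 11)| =14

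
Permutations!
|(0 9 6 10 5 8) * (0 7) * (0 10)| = |(0 9 6)(5 8 7 10)| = 12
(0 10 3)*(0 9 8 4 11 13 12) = (0 10 3 9 8 4 11 13 12) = [10, 1, 2, 9, 11, 5, 6, 7, 4, 8, 3, 13, 0, 12]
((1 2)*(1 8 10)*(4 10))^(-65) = ((1 2 8 4 10))^(-65) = (10)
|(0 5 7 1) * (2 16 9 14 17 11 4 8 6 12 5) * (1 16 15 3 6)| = 16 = |(0 2 15 3 6 12 5 7 16 9 14 17 11 4 8 1)|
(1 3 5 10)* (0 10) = (0 10 1 3 5) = [10, 3, 2, 5, 4, 0, 6, 7, 8, 9, 1]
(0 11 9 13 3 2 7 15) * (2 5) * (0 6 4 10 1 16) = (0 11 9 13 3 5 2 7 15 6 4 10 1 16) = [11, 16, 7, 5, 10, 2, 4, 15, 8, 13, 1, 9, 12, 3, 14, 6, 0]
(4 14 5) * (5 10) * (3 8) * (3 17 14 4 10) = (3 8 17 14)(5 10) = [0, 1, 2, 8, 4, 10, 6, 7, 17, 9, 5, 11, 12, 13, 3, 15, 16, 14]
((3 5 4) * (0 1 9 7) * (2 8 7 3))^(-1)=((0 1 9 3 5 4 2 8 7))^(-1)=(0 7 8 2 4 5 3 9 1)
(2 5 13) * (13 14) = (2 5 14 13) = [0, 1, 5, 3, 4, 14, 6, 7, 8, 9, 10, 11, 12, 2, 13]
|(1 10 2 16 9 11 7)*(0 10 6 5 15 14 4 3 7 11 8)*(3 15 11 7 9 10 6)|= |(0 6 5 11 7 1 3 9 8)(2 16 10)(4 15 14)|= 9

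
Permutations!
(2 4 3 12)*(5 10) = (2 4 3 12)(5 10) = [0, 1, 4, 12, 3, 10, 6, 7, 8, 9, 5, 11, 2]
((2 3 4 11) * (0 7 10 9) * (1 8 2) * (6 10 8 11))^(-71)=(0 7 8 2 3 4 6 10 9)(1 11)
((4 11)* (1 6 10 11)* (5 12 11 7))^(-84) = ((1 6 10 7 5 12 11 4))^(-84) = (1 5)(4 7)(6 12)(10 11)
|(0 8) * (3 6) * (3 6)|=2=|(0 8)|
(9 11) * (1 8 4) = (1 8 4)(9 11) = [0, 8, 2, 3, 1, 5, 6, 7, 4, 11, 10, 9]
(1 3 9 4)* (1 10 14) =(1 3 9 4 10 14) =[0, 3, 2, 9, 10, 5, 6, 7, 8, 4, 14, 11, 12, 13, 1]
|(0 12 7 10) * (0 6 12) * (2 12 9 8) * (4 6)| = 8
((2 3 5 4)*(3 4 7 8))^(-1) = (2 4)(3 8 7 5)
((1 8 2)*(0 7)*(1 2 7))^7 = (0 7 8 1)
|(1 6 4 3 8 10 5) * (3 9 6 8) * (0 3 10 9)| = 9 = |(0 3 10 5 1 8 9 6 4)|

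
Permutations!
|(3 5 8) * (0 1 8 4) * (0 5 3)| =6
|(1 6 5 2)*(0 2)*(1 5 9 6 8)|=6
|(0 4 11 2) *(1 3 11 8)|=7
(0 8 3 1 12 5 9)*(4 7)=(0 8 3 1 12 5 9)(4 7)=[8, 12, 2, 1, 7, 9, 6, 4, 3, 0, 10, 11, 5]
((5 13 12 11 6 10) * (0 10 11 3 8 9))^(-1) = ((0 10 5 13 12 3 8 9)(6 11))^(-1) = (0 9 8 3 12 13 5 10)(6 11)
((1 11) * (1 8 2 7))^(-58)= (1 8 7 11 2)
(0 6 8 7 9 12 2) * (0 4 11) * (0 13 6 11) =[11, 1, 4, 3, 0, 5, 8, 9, 7, 12, 10, 13, 2, 6] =(0 11 13 6 8 7 9 12 2 4)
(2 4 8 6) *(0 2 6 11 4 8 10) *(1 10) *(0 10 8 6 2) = [0, 8, 6, 3, 1, 5, 2, 7, 11, 9, 10, 4] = (1 8 11 4)(2 6)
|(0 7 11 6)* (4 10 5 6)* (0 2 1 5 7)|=|(1 5 6 2)(4 10 7 11)|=4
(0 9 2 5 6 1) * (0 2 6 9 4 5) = (0 4 5 9 6 1 2) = [4, 2, 0, 3, 5, 9, 1, 7, 8, 6]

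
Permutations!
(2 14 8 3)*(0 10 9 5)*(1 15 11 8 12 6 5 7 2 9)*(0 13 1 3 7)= (0 10 3 9)(1 15 11 8 7 2 14 12 6 5 13)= [10, 15, 14, 9, 4, 13, 5, 2, 7, 0, 3, 8, 6, 1, 12, 11]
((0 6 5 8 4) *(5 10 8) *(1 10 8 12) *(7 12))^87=(0 4 8 6)(1 12 7 10)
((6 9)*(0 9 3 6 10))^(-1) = (0 10 9)(3 6)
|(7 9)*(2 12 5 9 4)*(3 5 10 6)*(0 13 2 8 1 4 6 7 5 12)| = |(0 13 2)(1 4 8)(3 12 10 7 6)(5 9)| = 30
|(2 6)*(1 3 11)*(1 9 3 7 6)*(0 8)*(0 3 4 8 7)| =|(0 7 6 2 1)(3 11 9 4 8)| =5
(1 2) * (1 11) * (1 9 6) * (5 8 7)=[0, 2, 11, 3, 4, 8, 1, 5, 7, 6, 10, 9]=(1 2 11 9 6)(5 8 7)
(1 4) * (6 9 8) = (1 4)(6 9 8) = [0, 4, 2, 3, 1, 5, 9, 7, 6, 8]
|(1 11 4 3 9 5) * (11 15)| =7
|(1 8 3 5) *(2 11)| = 4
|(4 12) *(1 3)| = 2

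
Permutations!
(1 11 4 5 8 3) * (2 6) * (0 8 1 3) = (0 8)(1 11 4 5)(2 6) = [8, 11, 6, 3, 5, 1, 2, 7, 0, 9, 10, 4]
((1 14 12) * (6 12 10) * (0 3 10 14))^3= ((14)(0 3 10 6 12 1))^3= (14)(0 6)(1 10)(3 12)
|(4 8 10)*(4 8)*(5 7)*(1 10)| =6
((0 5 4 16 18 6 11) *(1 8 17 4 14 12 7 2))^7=((0 5 14 12 7 2 1 8 17 4 16 18 6 11))^7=(0 8)(1 11)(2 6)(4 14)(5 17)(7 18)(12 16)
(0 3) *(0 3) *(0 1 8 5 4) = (0 1 8 5 4) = [1, 8, 2, 3, 0, 4, 6, 7, 5]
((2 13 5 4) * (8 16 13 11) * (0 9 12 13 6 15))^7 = ((0 9 12 13 5 4 2 11 8 16 6 15))^7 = (0 11 12 16 5 15 2 9 8 13 6 4)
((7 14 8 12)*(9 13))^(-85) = ((7 14 8 12)(9 13))^(-85) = (7 12 8 14)(9 13)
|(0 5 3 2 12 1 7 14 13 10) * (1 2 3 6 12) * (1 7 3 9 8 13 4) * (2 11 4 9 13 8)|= |(0 5 6 12 11 4 1 3 13 10)(2 7 14 9)|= 20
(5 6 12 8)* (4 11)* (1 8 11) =(1 8 5 6 12 11 4) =[0, 8, 2, 3, 1, 6, 12, 7, 5, 9, 10, 4, 11]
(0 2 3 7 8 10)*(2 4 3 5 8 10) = [4, 1, 5, 7, 3, 8, 6, 10, 2, 9, 0] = (0 4 3 7 10)(2 5 8)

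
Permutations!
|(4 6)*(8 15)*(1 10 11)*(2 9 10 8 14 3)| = |(1 8 15 14 3 2 9 10 11)(4 6)| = 18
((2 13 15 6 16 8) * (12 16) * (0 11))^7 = (16)(0 11) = ((0 11)(2 13 15 6 12 16 8))^7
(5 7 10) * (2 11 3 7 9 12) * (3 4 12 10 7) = (2 11 4 12)(5 9 10) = [0, 1, 11, 3, 12, 9, 6, 7, 8, 10, 5, 4, 2]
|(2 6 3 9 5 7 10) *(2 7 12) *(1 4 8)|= |(1 4 8)(2 6 3 9 5 12)(7 10)|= 6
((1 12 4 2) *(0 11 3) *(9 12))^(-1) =((0 11 3)(1 9 12 4 2))^(-1) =(0 3 11)(1 2 4 12 9)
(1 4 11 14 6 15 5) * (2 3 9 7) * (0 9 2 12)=(0 9 7 12)(1 4 11 14 6 15 5)(2 3)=[9, 4, 3, 2, 11, 1, 15, 12, 8, 7, 10, 14, 0, 13, 6, 5]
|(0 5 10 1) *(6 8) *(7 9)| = 4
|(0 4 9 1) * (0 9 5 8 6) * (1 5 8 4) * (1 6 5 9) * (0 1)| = 3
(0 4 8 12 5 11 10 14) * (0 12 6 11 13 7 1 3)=(0 4 8 6 11 10 14 12 5 13 7 1 3)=[4, 3, 2, 0, 8, 13, 11, 1, 6, 9, 14, 10, 5, 7, 12]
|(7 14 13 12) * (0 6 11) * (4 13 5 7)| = |(0 6 11)(4 13 12)(5 7 14)| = 3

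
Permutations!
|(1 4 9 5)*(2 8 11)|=12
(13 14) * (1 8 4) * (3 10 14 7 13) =(1 8 4)(3 10 14)(7 13) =[0, 8, 2, 10, 1, 5, 6, 13, 4, 9, 14, 11, 12, 7, 3]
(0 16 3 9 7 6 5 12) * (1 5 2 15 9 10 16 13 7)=(0 13 7 6 2 15 9 1 5 12)(3 10 16)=[13, 5, 15, 10, 4, 12, 2, 6, 8, 1, 16, 11, 0, 7, 14, 9, 3]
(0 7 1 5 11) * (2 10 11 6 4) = (0 7 1 5 6 4 2 10 11) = [7, 5, 10, 3, 2, 6, 4, 1, 8, 9, 11, 0]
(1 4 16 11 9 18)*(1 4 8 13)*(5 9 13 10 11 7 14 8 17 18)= (1 17 18 4 16 7 14 8 10 11 13)(5 9)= [0, 17, 2, 3, 16, 9, 6, 14, 10, 5, 11, 13, 12, 1, 8, 15, 7, 18, 4]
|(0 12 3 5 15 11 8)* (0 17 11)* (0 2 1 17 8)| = |(0 12 3 5 15 2 1 17 11)| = 9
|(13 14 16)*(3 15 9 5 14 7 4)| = |(3 15 9 5 14 16 13 7 4)| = 9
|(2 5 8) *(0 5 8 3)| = 6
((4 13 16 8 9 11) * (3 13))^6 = (3 4 11 9 8 16 13)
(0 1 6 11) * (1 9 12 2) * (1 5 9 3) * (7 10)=[3, 6, 5, 1, 4, 9, 11, 10, 8, 12, 7, 0, 2]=(0 3 1 6 11)(2 5 9 12)(7 10)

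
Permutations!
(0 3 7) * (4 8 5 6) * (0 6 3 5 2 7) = [5, 1, 7, 0, 8, 3, 4, 6, 2] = (0 5 3)(2 7 6 4 8)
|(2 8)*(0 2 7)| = 4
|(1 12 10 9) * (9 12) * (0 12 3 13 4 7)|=14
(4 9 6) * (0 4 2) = (0 4 9 6 2) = [4, 1, 0, 3, 9, 5, 2, 7, 8, 6]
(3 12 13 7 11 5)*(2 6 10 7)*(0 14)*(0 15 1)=[14, 0, 6, 12, 4, 3, 10, 11, 8, 9, 7, 5, 13, 2, 15, 1]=(0 14 15 1)(2 6 10 7 11 5 3 12 13)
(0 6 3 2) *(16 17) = (0 6 3 2)(16 17) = [6, 1, 0, 2, 4, 5, 3, 7, 8, 9, 10, 11, 12, 13, 14, 15, 17, 16]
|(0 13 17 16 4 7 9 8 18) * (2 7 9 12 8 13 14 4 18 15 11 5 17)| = 15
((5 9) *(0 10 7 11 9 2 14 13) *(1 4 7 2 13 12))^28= (0 12 11)(1 9 10)(2 4 5)(7 13 14)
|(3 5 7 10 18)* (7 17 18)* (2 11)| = 4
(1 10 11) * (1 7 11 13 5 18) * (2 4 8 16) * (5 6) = (1 10 13 6 5 18)(2 4 8 16)(7 11) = [0, 10, 4, 3, 8, 18, 5, 11, 16, 9, 13, 7, 12, 6, 14, 15, 2, 17, 1]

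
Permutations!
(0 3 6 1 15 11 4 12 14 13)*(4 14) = (0 3 6 1 15 11 14 13)(4 12) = [3, 15, 2, 6, 12, 5, 1, 7, 8, 9, 10, 14, 4, 0, 13, 11]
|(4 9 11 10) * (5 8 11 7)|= 7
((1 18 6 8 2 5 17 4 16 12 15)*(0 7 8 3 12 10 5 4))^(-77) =(0 4 17 2 5 8 10 7 16)(1 18 6 3 12 15)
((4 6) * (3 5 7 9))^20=((3 5 7 9)(4 6))^20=(9)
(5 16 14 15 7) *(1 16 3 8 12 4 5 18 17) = [0, 16, 2, 8, 5, 3, 6, 18, 12, 9, 10, 11, 4, 13, 15, 7, 14, 1, 17] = (1 16 14 15 7 18 17)(3 8 12 4 5)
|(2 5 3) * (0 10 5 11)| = |(0 10 5 3 2 11)| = 6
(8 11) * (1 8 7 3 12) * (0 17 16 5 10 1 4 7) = (0 17 16 5 10 1 8 11)(3 12 4 7) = [17, 8, 2, 12, 7, 10, 6, 3, 11, 9, 1, 0, 4, 13, 14, 15, 5, 16]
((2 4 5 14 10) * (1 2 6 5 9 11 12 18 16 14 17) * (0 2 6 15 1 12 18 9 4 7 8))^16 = ((0 2 7 8)(1 6 5 17 12 9 11 18 16 14 10 15))^16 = (1 12 16)(5 11 10)(6 9 14)(15 17 18)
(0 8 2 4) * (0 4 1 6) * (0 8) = (1 6 8 2) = [0, 6, 1, 3, 4, 5, 8, 7, 2]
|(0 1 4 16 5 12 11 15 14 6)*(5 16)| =9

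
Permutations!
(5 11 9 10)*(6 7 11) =(5 6 7 11 9 10) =[0, 1, 2, 3, 4, 6, 7, 11, 8, 10, 5, 9]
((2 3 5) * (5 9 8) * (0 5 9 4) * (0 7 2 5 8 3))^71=(0 8 9 3 4 7 2)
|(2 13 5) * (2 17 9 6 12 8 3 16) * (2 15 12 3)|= |(2 13 5 17 9 6 3 16 15 12 8)|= 11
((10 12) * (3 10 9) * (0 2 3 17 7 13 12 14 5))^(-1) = ((0 2 3 10 14 5)(7 13 12 9 17))^(-1) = (0 5 14 10 3 2)(7 17 9 12 13)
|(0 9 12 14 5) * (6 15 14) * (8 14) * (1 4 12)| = 10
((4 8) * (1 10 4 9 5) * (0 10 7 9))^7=(0 8 4 10)(1 5 9 7)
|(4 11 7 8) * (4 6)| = |(4 11 7 8 6)| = 5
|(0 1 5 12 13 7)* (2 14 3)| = |(0 1 5 12 13 7)(2 14 3)| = 6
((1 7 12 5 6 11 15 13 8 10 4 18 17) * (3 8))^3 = (1 5 15 8 18 7 6 13 10 17 12 11 3 4)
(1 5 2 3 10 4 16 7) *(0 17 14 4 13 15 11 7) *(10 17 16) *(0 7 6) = (0 16 7 1 5 2 3 17 14 4 10 13 15 11 6) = [16, 5, 3, 17, 10, 2, 0, 1, 8, 9, 13, 6, 12, 15, 4, 11, 7, 14]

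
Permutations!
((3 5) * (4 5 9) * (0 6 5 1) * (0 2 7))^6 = ((0 6 5 3 9 4 1 2 7))^6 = (0 1 3)(2 9 6)(4 5 7)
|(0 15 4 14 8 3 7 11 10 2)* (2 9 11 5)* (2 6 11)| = 13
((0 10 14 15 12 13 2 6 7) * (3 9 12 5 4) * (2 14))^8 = (15)(0 6 10 7 2)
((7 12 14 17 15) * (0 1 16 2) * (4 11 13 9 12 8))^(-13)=((0 1 16 2)(4 11 13 9 12 14 17 15 7 8))^(-13)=(0 2 16 1)(4 15 12 11 7 14 13 8 17 9)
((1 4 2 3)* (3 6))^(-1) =(1 3 6 2 4)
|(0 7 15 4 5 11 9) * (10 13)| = |(0 7 15 4 5 11 9)(10 13)| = 14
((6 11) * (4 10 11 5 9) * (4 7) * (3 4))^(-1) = (3 7 9 5 6 11 10 4)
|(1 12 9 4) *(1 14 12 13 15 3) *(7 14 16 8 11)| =|(1 13 15 3)(4 16 8 11 7 14 12 9)| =8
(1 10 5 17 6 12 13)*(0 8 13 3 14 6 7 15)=(0 8 13 1 10 5 17 7 15)(3 14 6 12)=[8, 10, 2, 14, 4, 17, 12, 15, 13, 9, 5, 11, 3, 1, 6, 0, 16, 7]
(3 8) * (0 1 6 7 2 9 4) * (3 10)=[1, 6, 9, 8, 0, 5, 7, 2, 10, 4, 3]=(0 1 6 7 2 9 4)(3 8 10)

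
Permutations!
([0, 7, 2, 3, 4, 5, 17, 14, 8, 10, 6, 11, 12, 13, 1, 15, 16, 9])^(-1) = [0, 14, 2, 3, 4, 5, 10, 1, 8, 17, 9, 11, 12, 13, 7, 15, 16, 6]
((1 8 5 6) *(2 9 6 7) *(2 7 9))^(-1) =(1 6 9 5 8)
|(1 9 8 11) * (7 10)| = 4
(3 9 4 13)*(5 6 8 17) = (3 9 4 13)(5 6 8 17) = [0, 1, 2, 9, 13, 6, 8, 7, 17, 4, 10, 11, 12, 3, 14, 15, 16, 5]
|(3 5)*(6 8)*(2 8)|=|(2 8 6)(3 5)|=6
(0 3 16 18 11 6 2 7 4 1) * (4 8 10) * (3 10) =(0 10 4 1)(2 7 8 3 16 18 11 6) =[10, 0, 7, 16, 1, 5, 2, 8, 3, 9, 4, 6, 12, 13, 14, 15, 18, 17, 11]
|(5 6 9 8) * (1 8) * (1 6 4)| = 4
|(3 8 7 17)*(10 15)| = |(3 8 7 17)(10 15)| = 4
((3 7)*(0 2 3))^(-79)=(0 2 3 7)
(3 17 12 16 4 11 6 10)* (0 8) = (0 8)(3 17 12 16 4 11 6 10) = [8, 1, 2, 17, 11, 5, 10, 7, 0, 9, 3, 6, 16, 13, 14, 15, 4, 12]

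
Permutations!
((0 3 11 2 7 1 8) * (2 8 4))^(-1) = (0 8 11 3)(1 7 2 4)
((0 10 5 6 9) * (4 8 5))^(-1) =(0 9 6 5 8 4 10)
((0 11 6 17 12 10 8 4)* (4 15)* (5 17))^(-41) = ((0 11 6 5 17 12 10 8 15 4))^(-41) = (0 4 15 8 10 12 17 5 6 11)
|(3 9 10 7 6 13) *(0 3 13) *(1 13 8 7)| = 9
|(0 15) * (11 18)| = 2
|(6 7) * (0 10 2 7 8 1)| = |(0 10 2 7 6 8 1)| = 7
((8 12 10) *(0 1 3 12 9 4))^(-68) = (0 10)(1 8)(3 9)(4 12)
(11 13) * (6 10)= [0, 1, 2, 3, 4, 5, 10, 7, 8, 9, 6, 13, 12, 11]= (6 10)(11 13)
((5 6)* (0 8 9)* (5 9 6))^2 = ((0 8 6 9))^2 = (0 6)(8 9)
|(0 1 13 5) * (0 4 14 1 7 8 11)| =20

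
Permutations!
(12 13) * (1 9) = (1 9)(12 13) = [0, 9, 2, 3, 4, 5, 6, 7, 8, 1, 10, 11, 13, 12]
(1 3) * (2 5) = (1 3)(2 5) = [0, 3, 5, 1, 4, 2]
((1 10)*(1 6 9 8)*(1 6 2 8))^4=(1 6 2)(8 10 9)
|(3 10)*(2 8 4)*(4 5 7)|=|(2 8 5 7 4)(3 10)|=10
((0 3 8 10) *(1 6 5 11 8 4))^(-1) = (0 10 8 11 5 6 1 4 3)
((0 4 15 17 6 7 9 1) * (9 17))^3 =(17)(0 9 4 1 15)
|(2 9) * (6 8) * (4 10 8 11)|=|(2 9)(4 10 8 6 11)|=10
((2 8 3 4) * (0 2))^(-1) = ((0 2 8 3 4))^(-1) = (0 4 3 8 2)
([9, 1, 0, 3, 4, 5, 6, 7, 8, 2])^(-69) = [0, 1, 2, 3, 4, 5, 6, 7, 8, 9]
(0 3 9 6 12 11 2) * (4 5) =[3, 1, 0, 9, 5, 4, 12, 7, 8, 6, 10, 2, 11] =(0 3 9 6 12 11 2)(4 5)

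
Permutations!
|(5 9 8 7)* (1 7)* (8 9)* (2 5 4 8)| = |(9)(1 7 4 8)(2 5)| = 4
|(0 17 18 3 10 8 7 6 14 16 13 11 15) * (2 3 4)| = |(0 17 18 4 2 3 10 8 7 6 14 16 13 11 15)| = 15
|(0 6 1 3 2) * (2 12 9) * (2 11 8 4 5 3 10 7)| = 42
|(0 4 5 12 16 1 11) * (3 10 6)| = 21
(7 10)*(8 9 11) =(7 10)(8 9 11) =[0, 1, 2, 3, 4, 5, 6, 10, 9, 11, 7, 8]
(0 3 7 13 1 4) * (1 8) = (0 3 7 13 8 1 4) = [3, 4, 2, 7, 0, 5, 6, 13, 1, 9, 10, 11, 12, 8]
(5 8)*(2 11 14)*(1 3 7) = (1 3 7)(2 11 14)(5 8) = [0, 3, 11, 7, 4, 8, 6, 1, 5, 9, 10, 14, 12, 13, 2]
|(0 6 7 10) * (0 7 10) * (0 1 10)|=|(0 6)(1 10 7)|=6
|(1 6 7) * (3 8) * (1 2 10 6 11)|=4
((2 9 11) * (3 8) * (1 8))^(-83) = ((1 8 3)(2 9 11))^(-83) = (1 8 3)(2 9 11)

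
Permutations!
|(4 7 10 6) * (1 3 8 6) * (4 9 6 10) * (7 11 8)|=|(1 3 7 4 11 8 10)(6 9)|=14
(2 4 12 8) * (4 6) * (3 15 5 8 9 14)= (2 6 4 12 9 14 3 15 5 8)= [0, 1, 6, 15, 12, 8, 4, 7, 2, 14, 10, 11, 9, 13, 3, 5]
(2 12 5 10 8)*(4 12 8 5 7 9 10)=(2 8)(4 12 7 9 10 5)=[0, 1, 8, 3, 12, 4, 6, 9, 2, 10, 5, 11, 7]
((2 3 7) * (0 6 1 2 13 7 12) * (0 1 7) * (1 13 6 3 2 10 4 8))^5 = ((0 3 12 13)(1 10 4 8)(6 7))^5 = (0 3 12 13)(1 10 4 8)(6 7)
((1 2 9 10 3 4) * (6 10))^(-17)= ((1 2 9 6 10 3 4))^(-17)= (1 10 2 3 9 4 6)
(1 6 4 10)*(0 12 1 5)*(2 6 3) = (0 12 1 3 2 6 4 10 5) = [12, 3, 6, 2, 10, 0, 4, 7, 8, 9, 5, 11, 1]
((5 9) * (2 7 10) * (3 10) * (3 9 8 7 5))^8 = (2 5 8 7 9 3 10)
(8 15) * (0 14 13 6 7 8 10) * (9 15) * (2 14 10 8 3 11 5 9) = (0 10)(2 14 13 6 7 3 11 5 9 15 8) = [10, 1, 14, 11, 4, 9, 7, 3, 2, 15, 0, 5, 12, 6, 13, 8]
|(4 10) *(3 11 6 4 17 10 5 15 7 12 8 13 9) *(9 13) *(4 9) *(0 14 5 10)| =20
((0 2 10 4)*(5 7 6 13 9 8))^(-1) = (0 4 10 2)(5 8 9 13 6 7)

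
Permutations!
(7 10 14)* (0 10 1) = (0 10 14 7 1) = [10, 0, 2, 3, 4, 5, 6, 1, 8, 9, 14, 11, 12, 13, 7]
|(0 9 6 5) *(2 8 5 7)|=7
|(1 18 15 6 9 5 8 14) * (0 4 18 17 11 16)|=|(0 4 18 15 6 9 5 8 14 1 17 11 16)|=13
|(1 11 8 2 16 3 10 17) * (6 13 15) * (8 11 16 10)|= 21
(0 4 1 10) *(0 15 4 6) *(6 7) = (0 7 6)(1 10 15 4) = [7, 10, 2, 3, 1, 5, 0, 6, 8, 9, 15, 11, 12, 13, 14, 4]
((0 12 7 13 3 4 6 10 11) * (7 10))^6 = ((0 12 10 11)(3 4 6 7 13))^6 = (0 10)(3 4 6 7 13)(11 12)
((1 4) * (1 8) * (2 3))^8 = ((1 4 8)(2 3))^8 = (1 8 4)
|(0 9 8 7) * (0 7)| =|(0 9 8)| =3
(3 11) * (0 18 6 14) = [18, 1, 2, 11, 4, 5, 14, 7, 8, 9, 10, 3, 12, 13, 0, 15, 16, 17, 6] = (0 18 6 14)(3 11)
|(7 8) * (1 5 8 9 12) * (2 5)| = 7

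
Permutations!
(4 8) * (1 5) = (1 5)(4 8) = [0, 5, 2, 3, 8, 1, 6, 7, 4]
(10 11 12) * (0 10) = (0 10 11 12) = [10, 1, 2, 3, 4, 5, 6, 7, 8, 9, 11, 12, 0]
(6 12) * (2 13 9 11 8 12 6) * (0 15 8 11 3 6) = (0 15 8 12 2 13 9 3 6) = [15, 1, 13, 6, 4, 5, 0, 7, 12, 3, 10, 11, 2, 9, 14, 8]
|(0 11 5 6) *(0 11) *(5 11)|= 2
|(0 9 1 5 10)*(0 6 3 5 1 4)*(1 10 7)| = 6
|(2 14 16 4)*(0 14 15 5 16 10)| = 15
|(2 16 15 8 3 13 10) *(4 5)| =|(2 16 15 8 3 13 10)(4 5)| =14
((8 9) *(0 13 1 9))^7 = ((0 13 1 9 8))^7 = (0 1 8 13 9)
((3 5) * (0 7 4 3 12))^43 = ((0 7 4 3 5 12))^43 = (0 7 4 3 5 12)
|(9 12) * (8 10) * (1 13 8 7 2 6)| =14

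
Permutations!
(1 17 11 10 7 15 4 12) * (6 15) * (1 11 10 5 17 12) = (1 12 11 5 17 10 7 6 15 4) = [0, 12, 2, 3, 1, 17, 15, 6, 8, 9, 7, 5, 11, 13, 14, 4, 16, 10]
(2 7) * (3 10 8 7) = (2 3 10 8 7) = [0, 1, 3, 10, 4, 5, 6, 2, 7, 9, 8]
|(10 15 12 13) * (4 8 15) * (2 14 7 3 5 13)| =11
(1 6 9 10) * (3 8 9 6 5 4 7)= (1 5 4 7 3 8 9 10)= [0, 5, 2, 8, 7, 4, 6, 3, 9, 10, 1]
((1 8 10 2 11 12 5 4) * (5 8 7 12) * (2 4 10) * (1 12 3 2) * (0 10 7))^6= ((0 10 4 12 8 1)(2 11 5 7 3))^6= (12)(2 11 5 7 3)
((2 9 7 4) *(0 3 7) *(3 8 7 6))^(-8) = (0 2 7)(4 8 9)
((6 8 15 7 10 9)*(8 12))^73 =(6 15 9 8 10 12 7)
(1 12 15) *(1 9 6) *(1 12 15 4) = (1 15 9 6 12 4) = [0, 15, 2, 3, 1, 5, 12, 7, 8, 6, 10, 11, 4, 13, 14, 9]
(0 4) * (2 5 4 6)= [6, 1, 5, 3, 0, 4, 2]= (0 6 2 5 4)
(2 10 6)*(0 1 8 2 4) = [1, 8, 10, 3, 0, 5, 4, 7, 2, 9, 6] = (0 1 8 2 10 6 4)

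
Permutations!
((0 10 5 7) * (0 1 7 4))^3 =(0 4 5 10)(1 7)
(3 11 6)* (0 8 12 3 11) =[8, 1, 2, 0, 4, 5, 11, 7, 12, 9, 10, 6, 3] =(0 8 12 3)(6 11)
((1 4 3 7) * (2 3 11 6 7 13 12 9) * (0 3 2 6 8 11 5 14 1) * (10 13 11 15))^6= (0 13 3 12 11 9 8 6 15 7 10)(1 5)(4 14)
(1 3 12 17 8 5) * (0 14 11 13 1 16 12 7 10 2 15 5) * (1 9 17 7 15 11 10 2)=[14, 3, 11, 15, 4, 16, 6, 2, 0, 17, 1, 13, 7, 9, 10, 5, 12, 8]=(0 14 10 1 3 15 5 16 12 7 2 11 13 9 17 8)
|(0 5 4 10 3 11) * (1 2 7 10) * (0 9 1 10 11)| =5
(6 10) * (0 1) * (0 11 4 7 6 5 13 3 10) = [1, 11, 2, 10, 7, 13, 0, 6, 8, 9, 5, 4, 12, 3] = (0 1 11 4 7 6)(3 10 5 13)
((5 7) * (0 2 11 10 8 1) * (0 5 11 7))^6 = (0 1 10 7)(2 5 8 11)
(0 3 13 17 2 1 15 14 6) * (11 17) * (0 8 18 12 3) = (1 15 14 6 8 18 12 3 13 11 17 2) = [0, 15, 1, 13, 4, 5, 8, 7, 18, 9, 10, 17, 3, 11, 6, 14, 16, 2, 12]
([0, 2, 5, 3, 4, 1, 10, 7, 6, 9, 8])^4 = (1 2 5)(6 10 8)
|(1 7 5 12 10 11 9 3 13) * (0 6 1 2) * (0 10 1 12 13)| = |(0 6 12 1 7 5 13 2 10 11 9 3)| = 12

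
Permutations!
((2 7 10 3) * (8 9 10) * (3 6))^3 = ((2 7 8 9 10 6 3))^3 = (2 9 3 8 6 7 10)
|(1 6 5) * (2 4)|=|(1 6 5)(2 4)|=6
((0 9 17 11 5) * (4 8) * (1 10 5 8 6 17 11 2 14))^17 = ((0 9 11 8 4 6 17 2 14 1 10 5))^17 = (0 6 10 8 14 9 17 5 4 1 11 2)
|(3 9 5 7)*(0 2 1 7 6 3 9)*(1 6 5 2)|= |(0 1 7 9 2 6 3)|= 7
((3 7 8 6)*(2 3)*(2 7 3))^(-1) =((6 7 8))^(-1) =(6 8 7)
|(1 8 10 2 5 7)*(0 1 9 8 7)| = 8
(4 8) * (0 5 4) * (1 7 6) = (0 5 4 8)(1 7 6) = [5, 7, 2, 3, 8, 4, 1, 6, 0]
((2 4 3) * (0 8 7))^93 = (8)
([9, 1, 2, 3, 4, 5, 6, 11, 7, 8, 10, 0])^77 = (0 8 11 9 7)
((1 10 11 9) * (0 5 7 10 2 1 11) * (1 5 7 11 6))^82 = ((0 7 10)(1 2 5 11 9 6))^82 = (0 7 10)(1 9 5)(2 6 11)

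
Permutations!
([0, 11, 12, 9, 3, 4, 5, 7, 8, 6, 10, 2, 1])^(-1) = (1 12 2 11)(3 4 5 6 9)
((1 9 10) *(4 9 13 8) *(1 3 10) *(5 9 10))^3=(1 4 5 13 10 9 8 3)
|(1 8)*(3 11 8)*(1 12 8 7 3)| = 6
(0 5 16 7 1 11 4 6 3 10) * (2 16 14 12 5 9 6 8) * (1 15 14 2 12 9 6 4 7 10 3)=(0 6 1 11 7 15 14 9 4 8 12 5 2 16 10)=[6, 11, 16, 3, 8, 2, 1, 15, 12, 4, 0, 7, 5, 13, 9, 14, 10]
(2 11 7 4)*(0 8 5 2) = [8, 1, 11, 3, 0, 2, 6, 4, 5, 9, 10, 7] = (0 8 5 2 11 7 4)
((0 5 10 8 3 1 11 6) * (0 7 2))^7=((0 5 10 8 3 1 11 6 7 2))^7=(0 6 3 5 7 1 10 2 11 8)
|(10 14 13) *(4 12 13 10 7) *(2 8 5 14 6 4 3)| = |(2 8 5 14 10 6 4 12 13 7 3)| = 11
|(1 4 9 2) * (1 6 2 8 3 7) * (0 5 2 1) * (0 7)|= |(0 5 2 6 1 4 9 8 3)|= 9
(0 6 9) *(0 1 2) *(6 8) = (0 8 6 9 1 2) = [8, 2, 0, 3, 4, 5, 9, 7, 6, 1]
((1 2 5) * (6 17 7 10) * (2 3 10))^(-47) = ((1 3 10 6 17 7 2 5))^(-47) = (1 3 10 6 17 7 2 5)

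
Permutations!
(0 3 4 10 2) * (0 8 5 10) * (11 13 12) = (0 3 4)(2 8 5 10)(11 13 12) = [3, 1, 8, 4, 0, 10, 6, 7, 5, 9, 2, 13, 11, 12]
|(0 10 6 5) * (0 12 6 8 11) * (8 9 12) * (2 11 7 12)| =|(0 10 9 2 11)(5 8 7 12 6)| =5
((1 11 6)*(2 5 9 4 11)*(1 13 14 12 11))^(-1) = (1 4 9 5 2)(6 11 12 14 13)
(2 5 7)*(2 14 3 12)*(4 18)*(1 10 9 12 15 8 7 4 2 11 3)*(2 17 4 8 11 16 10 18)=(1 18 17 4 2 5 8 7 14)(3 15 11)(9 12 16 10)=[0, 18, 5, 15, 2, 8, 6, 14, 7, 12, 9, 3, 16, 13, 1, 11, 10, 4, 17]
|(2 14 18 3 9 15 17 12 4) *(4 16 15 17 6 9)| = 30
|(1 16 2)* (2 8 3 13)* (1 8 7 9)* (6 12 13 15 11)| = 8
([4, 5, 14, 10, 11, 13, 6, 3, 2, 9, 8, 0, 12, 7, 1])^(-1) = (0 11 4)(1 14 2 8 10 3 7 13 5)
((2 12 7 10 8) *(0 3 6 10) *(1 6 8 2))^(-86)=((0 3 8 1 6 10 2 12 7))^(-86)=(0 6 7 1 12 8 2 3 10)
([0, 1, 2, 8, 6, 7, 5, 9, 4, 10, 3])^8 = (10)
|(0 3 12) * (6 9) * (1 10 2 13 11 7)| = |(0 3 12)(1 10 2 13 11 7)(6 9)| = 6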